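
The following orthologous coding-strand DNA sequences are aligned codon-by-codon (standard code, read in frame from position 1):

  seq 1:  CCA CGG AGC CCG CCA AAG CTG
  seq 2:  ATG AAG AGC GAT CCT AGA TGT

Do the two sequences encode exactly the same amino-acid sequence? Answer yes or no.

no

Codon 1: CCA Pro / ATG Met — nonsynonymous.
Codon 2: CGG Arg / AAG Lys — nonsynonymous.
Codon 3: AGC Ser / AGC Ser — identical.
Codon 4: CCG Pro / GAT Asp — nonsynonymous.
Codon 5: CCA Pro / CCT Pro — synonymous.
Codon 6: AAG Lys / AGA Arg — nonsynonymous.
Codon 7: CTG Leu / TGT Cys — nonsynonymous.
Nonsynonymous differences: 5 → different protein.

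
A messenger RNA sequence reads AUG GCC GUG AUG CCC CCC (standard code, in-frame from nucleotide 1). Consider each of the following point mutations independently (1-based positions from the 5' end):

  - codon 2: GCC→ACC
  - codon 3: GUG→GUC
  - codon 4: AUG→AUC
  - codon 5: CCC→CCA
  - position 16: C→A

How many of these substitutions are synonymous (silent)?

2

Codon 2: GCC (Ala) → ACC (Thr) — missense.
Codon 3: GUG (Val) → GUC (Val) — synonymous.
Codon 4: AUG (Met) → AUC (Ile) — missense.
Codon 5: CCC (Pro) → CCA (Pro) — synonymous.
Codon 6: CCC (Pro) → ACC (Thr) — missense.
Synonymous: 2 of 5.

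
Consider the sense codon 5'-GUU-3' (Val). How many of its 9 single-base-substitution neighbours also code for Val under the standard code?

3

Position 1: none → 0 synonymous.
Position 2: none → 0 synonymous.
Position 3: GUC, GUA, GUG → 3 synonymous.
Total: 0 + 0 + 3 = 3.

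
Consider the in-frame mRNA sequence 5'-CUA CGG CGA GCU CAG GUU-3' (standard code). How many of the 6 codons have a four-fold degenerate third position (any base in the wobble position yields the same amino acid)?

Codon 1 CUA (Leu): third position 4-fold.
Codon 2 CGG (Arg): third position 4-fold.
Codon 3 CGA (Arg): third position 4-fold.
Codon 4 GCU (Ala): third position 4-fold.
Codon 5 CAG (Gln): third position 2-fold.
Codon 6 GUU (Val): third position 4-fold.
Four-fold degenerate third positions: 5.

5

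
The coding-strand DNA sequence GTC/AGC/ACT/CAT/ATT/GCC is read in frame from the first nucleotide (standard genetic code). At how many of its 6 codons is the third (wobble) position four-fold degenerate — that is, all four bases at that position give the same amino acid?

Codon 1 GTC (Val): third position 4-fold.
Codon 2 AGC (Ser): third position 2-fold.
Codon 3 ACT (Thr): third position 4-fold.
Codon 4 CAT (His): third position 2-fold.
Codon 5 ATT (Ile): third position 3-fold.
Codon 6 GCC (Ala): third position 4-fold.
Four-fold degenerate third positions: 3.

3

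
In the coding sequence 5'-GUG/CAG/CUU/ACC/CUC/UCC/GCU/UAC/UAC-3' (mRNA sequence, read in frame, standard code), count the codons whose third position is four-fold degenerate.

6

Codon 1 GUG (Val): third position 4-fold.
Codon 2 CAG (Gln): third position 2-fold.
Codon 3 CUU (Leu): third position 4-fold.
Codon 4 ACC (Thr): third position 4-fold.
Codon 5 CUC (Leu): third position 4-fold.
Codon 6 UCC (Ser): third position 4-fold.
Codon 7 GCU (Ala): third position 4-fold.
Codon 8 UAC (Tyr): third position 2-fold.
Codon 9 UAC (Tyr): third position 2-fold.
Four-fold degenerate third positions: 6.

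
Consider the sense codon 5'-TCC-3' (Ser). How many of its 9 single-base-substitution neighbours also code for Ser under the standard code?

Position 1: none → 0 synonymous.
Position 2: none → 0 synonymous.
Position 3: TCT, TCA, TCG → 3 synonymous.
Total: 0 + 0 + 3 = 3.

3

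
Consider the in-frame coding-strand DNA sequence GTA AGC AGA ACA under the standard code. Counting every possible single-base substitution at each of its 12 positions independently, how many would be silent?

9

Codon 1 (GTA, Val): 3 synonymous substitutions.
Codon 2 (AGC, Ser): 1 synonymous substitution.
Codon 3 (AGA, Arg): 2 synonymous substitutions.
Codon 4 (ACA, Thr): 3 synonymous substitutions.
Total: 3 + 1 + 2 + 3 = 9.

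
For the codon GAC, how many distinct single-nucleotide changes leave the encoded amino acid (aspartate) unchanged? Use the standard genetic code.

1

Position 1: none → 0 synonymous.
Position 2: none → 0 synonymous.
Position 3: GAT → 1 synonymous.
Total: 0 + 0 + 1 = 1.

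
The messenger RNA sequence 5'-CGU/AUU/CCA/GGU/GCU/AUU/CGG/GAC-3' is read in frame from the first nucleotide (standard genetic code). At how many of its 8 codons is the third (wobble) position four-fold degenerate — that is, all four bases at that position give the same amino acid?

Codon 1 CGU (Arg): third position 4-fold.
Codon 2 AUU (Ile): third position 3-fold.
Codon 3 CCA (Pro): third position 4-fold.
Codon 4 GGU (Gly): third position 4-fold.
Codon 5 GCU (Ala): third position 4-fold.
Codon 6 AUU (Ile): third position 3-fold.
Codon 7 CGG (Arg): third position 4-fold.
Codon 8 GAC (Asp): third position 2-fold.
Four-fold degenerate third positions: 5.

5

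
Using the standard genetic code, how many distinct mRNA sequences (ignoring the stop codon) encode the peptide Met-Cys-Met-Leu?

Met: 1 codon.
Cys: 2 codons.
Met: 1 codon.
Leu: 6 codons.
1 × 2 × 1 × 6 = 12.

12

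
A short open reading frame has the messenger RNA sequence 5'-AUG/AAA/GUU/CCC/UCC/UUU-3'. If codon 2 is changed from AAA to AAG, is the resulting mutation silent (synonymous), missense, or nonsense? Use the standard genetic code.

silent

Position 6 falls in codon 2: AAA → Lys.
After the substitution the codon is AAG → Lys.
Both encode Lys, so the change is synonymous.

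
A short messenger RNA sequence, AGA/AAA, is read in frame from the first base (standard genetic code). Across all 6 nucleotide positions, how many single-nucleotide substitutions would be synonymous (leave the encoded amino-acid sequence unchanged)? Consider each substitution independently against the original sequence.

Codon 1 (AGA, Arg): 2 synonymous substitutions.
Codon 2 (AAA, Lys): 1 synonymous substitution.
Total: 2 + 1 = 3.

3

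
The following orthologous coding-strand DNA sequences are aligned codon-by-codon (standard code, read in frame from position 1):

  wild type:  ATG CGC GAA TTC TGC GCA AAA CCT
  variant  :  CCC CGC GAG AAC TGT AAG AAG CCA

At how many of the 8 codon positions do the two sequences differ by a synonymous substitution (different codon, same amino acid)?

Codon 1: ATG Met / CCC Pro — nonsynonymous.
Codon 2: CGC Arg / CGC Arg — identical.
Codon 3: GAA Glu / GAG Glu — synonymous.
Codon 4: TTC Phe / AAC Asn — nonsynonymous.
Codon 5: TGC Cys / TGT Cys — synonymous.
Codon 6: GCA Ala / AAG Lys — nonsynonymous.
Codon 7: AAA Lys / AAG Lys — synonymous.
Codon 8: CCT Pro / CCA Pro — synonymous.
Synonymous differences: 4.

4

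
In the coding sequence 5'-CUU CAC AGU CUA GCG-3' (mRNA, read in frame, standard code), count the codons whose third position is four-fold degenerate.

3

Codon 1 CUU (Leu): third position 4-fold.
Codon 2 CAC (His): third position 2-fold.
Codon 3 AGU (Ser): third position 2-fold.
Codon 4 CUA (Leu): third position 4-fold.
Codon 5 GCG (Ala): third position 4-fold.
Four-fold degenerate third positions: 3.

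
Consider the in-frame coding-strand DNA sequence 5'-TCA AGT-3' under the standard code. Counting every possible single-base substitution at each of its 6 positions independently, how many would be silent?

Codon 1 (TCA, Ser): 3 synonymous substitutions.
Codon 2 (AGT, Ser): 1 synonymous substitution.
Total: 3 + 1 = 4.

4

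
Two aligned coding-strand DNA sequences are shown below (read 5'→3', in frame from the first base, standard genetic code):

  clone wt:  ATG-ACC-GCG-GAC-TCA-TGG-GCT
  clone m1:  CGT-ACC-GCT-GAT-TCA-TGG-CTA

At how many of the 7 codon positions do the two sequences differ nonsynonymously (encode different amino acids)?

Codon 1: ATG Met / CGT Arg — nonsynonymous.
Codon 2: ACC Thr / ACC Thr — identical.
Codon 3: GCG Ala / GCT Ala — synonymous.
Codon 4: GAC Asp / GAT Asp — synonymous.
Codon 5: TCA Ser / TCA Ser — identical.
Codon 6: TGG Trp / TGG Trp — identical.
Codon 7: GCT Ala / CTA Leu — nonsynonymous.
Nonsynonymous differences: 2.

2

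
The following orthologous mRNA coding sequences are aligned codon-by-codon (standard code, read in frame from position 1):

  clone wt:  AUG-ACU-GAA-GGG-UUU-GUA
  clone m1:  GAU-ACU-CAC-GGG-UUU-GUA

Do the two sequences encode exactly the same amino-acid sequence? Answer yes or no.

Codon 1: AUG Met / GAU Asp — nonsynonymous.
Codon 2: ACU Thr / ACU Thr — identical.
Codon 3: GAA Glu / CAC His — nonsynonymous.
Codon 4: GGG Gly / GGG Gly — identical.
Codon 5: UUU Phe / UUU Phe — identical.
Codon 6: GUA Val / GUA Val — identical.
Nonsynonymous differences: 2 → different protein.

no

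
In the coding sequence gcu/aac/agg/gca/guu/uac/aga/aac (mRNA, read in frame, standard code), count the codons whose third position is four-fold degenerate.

Codon 1 GCU (Ala): third position 4-fold.
Codon 2 AAC (Asn): third position 2-fold.
Codon 3 AGG (Arg): third position 2-fold.
Codon 4 GCA (Ala): third position 4-fold.
Codon 5 GUU (Val): third position 4-fold.
Codon 6 UAC (Tyr): third position 2-fold.
Codon 7 AGA (Arg): third position 2-fold.
Codon 8 AAC (Asn): third position 2-fold.
Four-fold degenerate third positions: 3.

3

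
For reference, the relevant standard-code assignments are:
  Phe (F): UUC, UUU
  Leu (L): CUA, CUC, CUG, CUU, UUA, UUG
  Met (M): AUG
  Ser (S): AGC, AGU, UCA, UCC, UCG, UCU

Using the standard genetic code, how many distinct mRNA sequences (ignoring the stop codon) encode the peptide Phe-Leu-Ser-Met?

72

Phe: 2 codons.
Leu: 6 codons.
Ser: 6 codons.
Met: 1 codon.
2 × 6 × 6 × 1 = 72.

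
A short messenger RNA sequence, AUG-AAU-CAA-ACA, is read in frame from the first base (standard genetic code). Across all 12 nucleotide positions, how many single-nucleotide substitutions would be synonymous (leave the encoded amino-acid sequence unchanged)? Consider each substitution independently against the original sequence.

5

Codon 1 (AUG, Met): 0 synonymous substitutions.
Codon 2 (AAU, Asn): 1 synonymous substitution.
Codon 3 (CAA, Gln): 1 synonymous substitution.
Codon 4 (ACA, Thr): 3 synonymous substitutions.
Total: 0 + 1 + 1 + 3 = 5.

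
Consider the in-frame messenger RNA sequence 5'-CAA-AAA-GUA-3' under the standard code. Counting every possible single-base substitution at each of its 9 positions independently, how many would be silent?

5

Codon 1 (CAA, Gln): 1 synonymous substitution.
Codon 2 (AAA, Lys): 1 synonymous substitution.
Codon 3 (GUA, Val): 3 synonymous substitutions.
Total: 1 + 1 + 3 = 5.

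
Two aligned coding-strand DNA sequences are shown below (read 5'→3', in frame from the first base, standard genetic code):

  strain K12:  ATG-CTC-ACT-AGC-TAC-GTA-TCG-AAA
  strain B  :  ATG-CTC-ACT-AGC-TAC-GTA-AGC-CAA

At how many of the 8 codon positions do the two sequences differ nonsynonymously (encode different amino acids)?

1

Codon 1: ATG Met / ATG Met — identical.
Codon 2: CTC Leu / CTC Leu — identical.
Codon 3: ACT Thr / ACT Thr — identical.
Codon 4: AGC Ser / AGC Ser — identical.
Codon 5: TAC Tyr / TAC Tyr — identical.
Codon 6: GTA Val / GTA Val — identical.
Codon 7: TCG Ser / AGC Ser — synonymous.
Codon 8: AAA Lys / CAA Gln — nonsynonymous.
Nonsynonymous differences: 1.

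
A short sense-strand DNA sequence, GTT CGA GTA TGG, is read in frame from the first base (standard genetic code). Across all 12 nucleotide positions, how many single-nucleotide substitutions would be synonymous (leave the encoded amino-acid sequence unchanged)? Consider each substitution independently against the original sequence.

Codon 1 (GTT, Val): 3 synonymous substitutions.
Codon 2 (CGA, Arg): 4 synonymous substitutions.
Codon 3 (GTA, Val): 3 synonymous substitutions.
Codon 4 (TGG, Trp): 0 synonymous substitutions.
Total: 3 + 4 + 3 + 0 = 10.

10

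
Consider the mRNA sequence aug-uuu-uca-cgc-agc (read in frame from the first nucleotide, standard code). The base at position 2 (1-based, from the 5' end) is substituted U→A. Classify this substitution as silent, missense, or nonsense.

missense

Position 2 falls in codon 1: AUG → Met.
After the substitution the codon is AAG → Lys.
Met ≠ Lys, so this is a missense mutation.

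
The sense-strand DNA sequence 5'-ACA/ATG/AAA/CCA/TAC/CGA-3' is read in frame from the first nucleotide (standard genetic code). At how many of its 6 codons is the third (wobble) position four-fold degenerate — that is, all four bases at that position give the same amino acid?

3

Codon 1 ACA (Thr): third position 4-fold.
Codon 2 ATG (Met): third position 1-fold.
Codon 3 AAA (Lys): third position 2-fold.
Codon 4 CCA (Pro): third position 4-fold.
Codon 5 TAC (Tyr): third position 2-fold.
Codon 6 CGA (Arg): third position 4-fold.
Four-fold degenerate third positions: 3.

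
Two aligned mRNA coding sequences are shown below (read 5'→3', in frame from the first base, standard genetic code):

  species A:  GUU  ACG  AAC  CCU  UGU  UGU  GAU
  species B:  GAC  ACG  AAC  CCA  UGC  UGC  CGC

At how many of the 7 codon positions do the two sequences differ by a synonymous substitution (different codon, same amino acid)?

Codon 1: GUU Val / GAC Asp — nonsynonymous.
Codon 2: ACG Thr / ACG Thr — identical.
Codon 3: AAC Asn / AAC Asn — identical.
Codon 4: CCU Pro / CCA Pro — synonymous.
Codon 5: UGU Cys / UGC Cys — synonymous.
Codon 6: UGU Cys / UGC Cys — synonymous.
Codon 7: GAU Asp / CGC Arg — nonsynonymous.
Synonymous differences: 3.

3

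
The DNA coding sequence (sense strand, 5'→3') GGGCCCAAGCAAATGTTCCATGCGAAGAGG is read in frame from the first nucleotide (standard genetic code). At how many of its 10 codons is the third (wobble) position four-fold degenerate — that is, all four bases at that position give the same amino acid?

3

Codon 1 GGG (Gly): third position 4-fold.
Codon 2 CCC (Pro): third position 4-fold.
Codon 3 AAG (Lys): third position 2-fold.
Codon 4 CAA (Gln): third position 2-fold.
Codon 5 ATG (Met): third position 1-fold.
Codon 6 TTC (Phe): third position 2-fold.
Codon 7 CAT (His): third position 2-fold.
Codon 8 GCG (Ala): third position 4-fold.
Codon 9 AAG (Lys): third position 2-fold.
Codon 10 AGG (Arg): third position 2-fold.
Four-fold degenerate third positions: 3.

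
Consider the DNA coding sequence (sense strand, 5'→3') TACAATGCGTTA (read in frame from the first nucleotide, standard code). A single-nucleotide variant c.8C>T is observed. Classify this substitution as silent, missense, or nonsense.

Position 8 falls in codon 3: GCG → Ala.
After the substitution the codon is GTG → Val.
Ala ≠ Val, so this is a missense mutation.

missense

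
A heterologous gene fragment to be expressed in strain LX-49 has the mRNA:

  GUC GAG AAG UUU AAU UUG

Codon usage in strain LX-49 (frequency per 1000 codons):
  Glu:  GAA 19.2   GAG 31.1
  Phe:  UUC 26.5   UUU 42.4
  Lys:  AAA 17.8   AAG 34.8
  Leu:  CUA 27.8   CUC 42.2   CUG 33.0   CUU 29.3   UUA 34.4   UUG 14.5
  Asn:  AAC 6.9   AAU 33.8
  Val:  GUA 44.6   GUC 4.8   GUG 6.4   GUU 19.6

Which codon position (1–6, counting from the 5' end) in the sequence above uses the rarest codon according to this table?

1

Codon 1 GUC (Val): 4.8 per 1000.
Codon 2 GAG (Glu): 31.1 per 1000.
Codon 3 AAG (Lys): 34.8 per 1000.
Codon 4 UUU (Phe): 42.4 per 1000.
Codon 5 AAU (Asn): 33.8 per 1000.
Codon 6 UUG (Leu): 14.5 per 1000.
Lowest frequency is 4.8 at codon 1.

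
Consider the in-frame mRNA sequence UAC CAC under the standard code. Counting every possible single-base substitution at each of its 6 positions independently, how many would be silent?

Codon 1 (UAC, Tyr): 1 synonymous substitution.
Codon 2 (CAC, His): 1 synonymous substitution.
Total: 1 + 1 = 2.

2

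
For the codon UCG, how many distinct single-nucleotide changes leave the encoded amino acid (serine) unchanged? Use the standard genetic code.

Position 1: none → 0 synonymous.
Position 2: none → 0 synonymous.
Position 3: UCU, UCC, UCA → 3 synonymous.
Total: 0 + 0 + 3 = 3.

3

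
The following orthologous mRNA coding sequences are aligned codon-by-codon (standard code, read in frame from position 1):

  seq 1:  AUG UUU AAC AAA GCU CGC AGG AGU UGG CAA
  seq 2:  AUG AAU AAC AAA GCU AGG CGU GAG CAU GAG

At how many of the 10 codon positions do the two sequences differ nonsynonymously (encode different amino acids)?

4

Codon 1: AUG Met / AUG Met — identical.
Codon 2: UUU Phe / AAU Asn — nonsynonymous.
Codon 3: AAC Asn / AAC Asn — identical.
Codon 4: AAA Lys / AAA Lys — identical.
Codon 5: GCU Ala / GCU Ala — identical.
Codon 6: CGC Arg / AGG Arg — synonymous.
Codon 7: AGG Arg / CGU Arg — synonymous.
Codon 8: AGU Ser / GAG Glu — nonsynonymous.
Codon 9: UGG Trp / CAU His — nonsynonymous.
Codon 10: CAA Gln / GAG Glu — nonsynonymous.
Nonsynonymous differences: 4.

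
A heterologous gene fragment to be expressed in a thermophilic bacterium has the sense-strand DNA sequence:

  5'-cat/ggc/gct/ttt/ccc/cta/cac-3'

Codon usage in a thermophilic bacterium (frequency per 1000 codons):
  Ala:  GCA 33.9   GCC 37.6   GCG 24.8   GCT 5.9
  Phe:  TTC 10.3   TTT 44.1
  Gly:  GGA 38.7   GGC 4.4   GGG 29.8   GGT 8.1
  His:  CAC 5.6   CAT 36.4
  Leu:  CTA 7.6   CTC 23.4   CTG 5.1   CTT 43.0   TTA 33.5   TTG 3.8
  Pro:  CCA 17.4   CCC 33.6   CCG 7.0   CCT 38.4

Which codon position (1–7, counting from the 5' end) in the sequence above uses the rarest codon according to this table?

2

Codon 1 CAT (His): 36.4 per 1000.
Codon 2 GGC (Gly): 4.4 per 1000.
Codon 3 GCT (Ala): 5.9 per 1000.
Codon 4 TTT (Phe): 44.1 per 1000.
Codon 5 CCC (Pro): 33.6 per 1000.
Codon 6 CTA (Leu): 7.6 per 1000.
Codon 7 CAC (His): 5.6 per 1000.
Lowest frequency is 4.4 at codon 2.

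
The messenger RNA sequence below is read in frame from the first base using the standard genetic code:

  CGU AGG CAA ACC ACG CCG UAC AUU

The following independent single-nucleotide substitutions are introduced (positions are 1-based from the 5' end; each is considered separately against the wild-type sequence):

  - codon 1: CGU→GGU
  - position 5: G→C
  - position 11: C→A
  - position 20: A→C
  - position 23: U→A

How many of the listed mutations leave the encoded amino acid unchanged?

0

Codon 1: CGU (Arg) → GGU (Gly) — missense.
Codon 2: AGG (Arg) → ACG (Thr) — missense.
Codon 4: ACC (Thr) → AAC (Asn) — missense.
Codon 7: UAC (Tyr) → UCC (Ser) — missense.
Codon 8: AUU (Ile) → AAU (Asn) — missense.
Synonymous: 0 of 5.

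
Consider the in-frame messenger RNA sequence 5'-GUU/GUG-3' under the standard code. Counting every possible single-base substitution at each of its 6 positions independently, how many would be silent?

Codon 1 (GUU, Val): 3 synonymous substitutions.
Codon 2 (GUG, Val): 3 synonymous substitutions.
Total: 3 + 3 = 6.

6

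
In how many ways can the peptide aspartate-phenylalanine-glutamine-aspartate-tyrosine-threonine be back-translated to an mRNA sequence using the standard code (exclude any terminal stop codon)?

128

Asp: 2 codons.
Phe: 2 codons.
Gln: 2 codons.
Asp: 2 codons.
Tyr: 2 codons.
Thr: 4 codons.
2 × 2 × 2 × 2 × 2 × 4 = 128.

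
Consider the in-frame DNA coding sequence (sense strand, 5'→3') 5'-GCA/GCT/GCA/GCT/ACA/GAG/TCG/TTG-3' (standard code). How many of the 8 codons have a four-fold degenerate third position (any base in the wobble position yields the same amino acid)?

Codon 1 GCA (Ala): third position 4-fold.
Codon 2 GCT (Ala): third position 4-fold.
Codon 3 GCA (Ala): third position 4-fold.
Codon 4 GCT (Ala): third position 4-fold.
Codon 5 ACA (Thr): third position 4-fold.
Codon 6 GAG (Glu): third position 2-fold.
Codon 7 TCG (Ser): third position 4-fold.
Codon 8 TTG (Leu): third position 2-fold.
Four-fold degenerate third positions: 6.

6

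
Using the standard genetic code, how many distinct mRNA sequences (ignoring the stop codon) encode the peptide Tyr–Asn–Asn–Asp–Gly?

Tyr: 2 codons.
Asn: 2 codons.
Asn: 2 codons.
Asp: 2 codons.
Gly: 4 codons.
2 × 2 × 2 × 2 × 4 = 64.

64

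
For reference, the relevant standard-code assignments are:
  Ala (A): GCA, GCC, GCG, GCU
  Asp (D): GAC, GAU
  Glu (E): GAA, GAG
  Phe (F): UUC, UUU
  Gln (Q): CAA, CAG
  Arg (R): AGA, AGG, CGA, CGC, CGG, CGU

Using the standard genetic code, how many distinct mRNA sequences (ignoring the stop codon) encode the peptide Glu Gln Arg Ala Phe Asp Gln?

Glu: 2 codons.
Gln: 2 codons.
Arg: 6 codons.
Ala: 4 codons.
Phe: 2 codons.
Asp: 2 codons.
Gln: 2 codons.
2 × 2 × 6 × 4 × 2 × 2 × 2 = 768.

768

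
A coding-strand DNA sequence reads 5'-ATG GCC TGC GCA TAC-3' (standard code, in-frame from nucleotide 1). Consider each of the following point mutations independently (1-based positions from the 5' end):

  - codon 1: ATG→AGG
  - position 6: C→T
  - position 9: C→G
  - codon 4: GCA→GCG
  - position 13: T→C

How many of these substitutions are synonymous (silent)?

2

Codon 1: ATG (Met) → AGG (Arg) — missense.
Codon 2: GCC (Ala) → GCT (Ala) — synonymous.
Codon 3: TGC (Cys) → TGG (Trp) — missense.
Codon 4: GCA (Ala) → GCG (Ala) — synonymous.
Codon 5: TAC (Tyr) → CAC (His) — missense.
Synonymous: 2 of 5.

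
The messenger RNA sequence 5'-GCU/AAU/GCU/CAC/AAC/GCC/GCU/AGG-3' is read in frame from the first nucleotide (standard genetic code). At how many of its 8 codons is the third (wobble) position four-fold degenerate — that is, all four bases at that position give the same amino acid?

Codon 1 GCU (Ala): third position 4-fold.
Codon 2 AAU (Asn): third position 2-fold.
Codon 3 GCU (Ala): third position 4-fold.
Codon 4 CAC (His): third position 2-fold.
Codon 5 AAC (Asn): third position 2-fold.
Codon 6 GCC (Ala): third position 4-fold.
Codon 7 GCU (Ala): third position 4-fold.
Codon 8 AGG (Arg): third position 2-fold.
Four-fold degenerate third positions: 4.

4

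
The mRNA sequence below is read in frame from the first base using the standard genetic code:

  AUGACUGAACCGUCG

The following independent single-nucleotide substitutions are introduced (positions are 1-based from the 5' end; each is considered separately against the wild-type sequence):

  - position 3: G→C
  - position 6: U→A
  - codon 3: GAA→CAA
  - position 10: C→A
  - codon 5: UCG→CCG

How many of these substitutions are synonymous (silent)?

1

Codon 1: AUG (Met) → AUC (Ile) — missense.
Codon 2: ACU (Thr) → ACA (Thr) — synonymous.
Codon 3: GAA (Glu) → CAA (Gln) — missense.
Codon 4: CCG (Pro) → ACG (Thr) — missense.
Codon 5: UCG (Ser) → CCG (Pro) — missense.
Synonymous: 1 of 5.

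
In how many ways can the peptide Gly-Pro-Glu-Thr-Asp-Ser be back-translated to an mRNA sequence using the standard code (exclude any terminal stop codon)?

Gly: 4 codons.
Pro: 4 codons.
Glu: 2 codons.
Thr: 4 codons.
Asp: 2 codons.
Ser: 6 codons.
4 × 4 × 2 × 4 × 2 × 6 = 1536.

1536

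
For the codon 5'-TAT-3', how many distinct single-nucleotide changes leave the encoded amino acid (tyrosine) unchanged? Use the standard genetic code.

1

Position 1: none → 0 synonymous.
Position 2: none → 0 synonymous.
Position 3: TAC → 1 synonymous.
Total: 0 + 0 + 1 = 1.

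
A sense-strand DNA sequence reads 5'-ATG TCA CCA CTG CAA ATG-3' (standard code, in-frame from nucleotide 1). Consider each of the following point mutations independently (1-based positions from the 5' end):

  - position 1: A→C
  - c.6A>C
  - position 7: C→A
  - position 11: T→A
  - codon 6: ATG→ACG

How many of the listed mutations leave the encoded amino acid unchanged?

1

Codon 1: ATG (Met) → CTG (Leu) — missense.
Codon 2: TCA (Ser) → TCC (Ser) — synonymous.
Codon 3: CCA (Pro) → ACA (Thr) — missense.
Codon 4: CTG (Leu) → CAG (Gln) — missense.
Codon 6: ATG (Met) → ACG (Thr) — missense.
Synonymous: 1 of 5.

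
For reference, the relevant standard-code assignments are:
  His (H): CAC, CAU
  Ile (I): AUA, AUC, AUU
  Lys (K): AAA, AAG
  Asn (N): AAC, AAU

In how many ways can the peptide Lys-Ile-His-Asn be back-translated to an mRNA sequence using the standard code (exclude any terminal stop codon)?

Lys: 2 codons.
Ile: 3 codons.
His: 2 codons.
Asn: 2 codons.
2 × 3 × 2 × 2 = 24.

24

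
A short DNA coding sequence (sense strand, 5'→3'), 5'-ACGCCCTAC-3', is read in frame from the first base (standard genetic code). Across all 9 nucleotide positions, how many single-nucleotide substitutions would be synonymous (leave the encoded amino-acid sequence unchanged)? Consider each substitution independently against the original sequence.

7

Codon 1 (ACG, Thr): 3 synonymous substitutions.
Codon 2 (CCC, Pro): 3 synonymous substitutions.
Codon 3 (TAC, Tyr): 1 synonymous substitution.
Total: 3 + 3 + 1 = 7.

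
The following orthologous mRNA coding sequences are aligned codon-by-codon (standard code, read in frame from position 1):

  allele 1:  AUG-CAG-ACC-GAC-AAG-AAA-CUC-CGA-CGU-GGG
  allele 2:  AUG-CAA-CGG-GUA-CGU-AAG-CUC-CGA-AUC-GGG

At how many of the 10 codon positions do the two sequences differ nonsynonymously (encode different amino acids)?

4

Codon 1: AUG Met / AUG Met — identical.
Codon 2: CAG Gln / CAA Gln — synonymous.
Codon 3: ACC Thr / CGG Arg — nonsynonymous.
Codon 4: GAC Asp / GUA Val — nonsynonymous.
Codon 5: AAG Lys / CGU Arg — nonsynonymous.
Codon 6: AAA Lys / AAG Lys — synonymous.
Codon 7: CUC Leu / CUC Leu — identical.
Codon 8: CGA Arg / CGA Arg — identical.
Codon 9: CGU Arg / AUC Ile — nonsynonymous.
Codon 10: GGG Gly / GGG Gly — identical.
Nonsynonymous differences: 4.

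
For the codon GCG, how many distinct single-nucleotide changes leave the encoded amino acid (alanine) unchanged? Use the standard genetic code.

Position 1: none → 0 synonymous.
Position 2: none → 0 synonymous.
Position 3: GCT, GCC, GCA → 3 synonymous.
Total: 0 + 0 + 3 = 3.

3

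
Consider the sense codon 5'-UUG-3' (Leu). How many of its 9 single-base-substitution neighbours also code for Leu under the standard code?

2

Position 1: CUG → 1 synonymous.
Position 2: none → 0 synonymous.
Position 3: UUA → 1 synonymous.
Total: 1 + 0 + 1 = 2.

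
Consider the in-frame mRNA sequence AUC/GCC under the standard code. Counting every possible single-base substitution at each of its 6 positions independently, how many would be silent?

Codon 1 (AUC, Ile): 2 synonymous substitutions.
Codon 2 (GCC, Ala): 3 synonymous substitutions.
Total: 2 + 3 = 5.

5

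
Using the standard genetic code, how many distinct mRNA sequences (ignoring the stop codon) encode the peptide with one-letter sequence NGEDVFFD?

Asn: 2 codons.
Gly: 4 codons.
Glu: 2 codons.
Asp: 2 codons.
Val: 4 codons.
Phe: 2 codons.
Phe: 2 codons.
Asp: 2 codons.
2 × 4 × 2 × 2 × 4 × 2 × 2 × 2 = 1024.

1024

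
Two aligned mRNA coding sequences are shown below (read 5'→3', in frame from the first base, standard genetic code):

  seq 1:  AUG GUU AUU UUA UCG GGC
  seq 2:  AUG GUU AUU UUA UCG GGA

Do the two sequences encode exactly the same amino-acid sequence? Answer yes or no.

yes

Codon 1: AUG Met / AUG Met — identical.
Codon 2: GUU Val / GUU Val — identical.
Codon 3: AUU Ile / AUU Ile — identical.
Codon 4: UUA Leu / UUA Leu — identical.
Codon 5: UCG Ser / UCG Ser — identical.
Codon 6: GGC Gly / GGA Gly — synonymous.
Nonsynonymous differences: 0 → same protein.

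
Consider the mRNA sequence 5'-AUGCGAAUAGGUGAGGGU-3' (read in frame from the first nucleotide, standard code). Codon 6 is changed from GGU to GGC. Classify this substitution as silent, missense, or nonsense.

silent

Position 18 falls in codon 6: GGU → Gly.
After the substitution the codon is GGC → Gly.
Both encode Gly, so the change is synonymous.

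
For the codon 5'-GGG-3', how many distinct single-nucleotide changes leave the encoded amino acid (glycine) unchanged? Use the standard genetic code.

3

Position 1: none → 0 synonymous.
Position 2: none → 0 synonymous.
Position 3: GGT, GGC, GGA → 3 synonymous.
Total: 0 + 0 + 3 = 3.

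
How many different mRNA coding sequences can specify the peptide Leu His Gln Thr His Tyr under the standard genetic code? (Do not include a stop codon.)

Leu: 6 codons.
His: 2 codons.
Gln: 2 codons.
Thr: 4 codons.
His: 2 codons.
Tyr: 2 codons.
6 × 2 × 2 × 4 × 2 × 2 = 384.

384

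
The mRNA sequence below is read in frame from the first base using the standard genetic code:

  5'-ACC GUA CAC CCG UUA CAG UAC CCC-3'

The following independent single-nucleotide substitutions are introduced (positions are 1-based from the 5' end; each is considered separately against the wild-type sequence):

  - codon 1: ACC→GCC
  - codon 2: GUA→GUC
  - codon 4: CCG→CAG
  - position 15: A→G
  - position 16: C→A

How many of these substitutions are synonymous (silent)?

2

Codon 1: ACC (Thr) → GCC (Ala) — missense.
Codon 2: GUA (Val) → GUC (Val) — synonymous.
Codon 4: CCG (Pro) → CAG (Gln) — missense.
Codon 5: UUA (Leu) → UUG (Leu) — synonymous.
Codon 6: CAG (Gln) → AAG (Lys) — missense.
Synonymous: 2 of 5.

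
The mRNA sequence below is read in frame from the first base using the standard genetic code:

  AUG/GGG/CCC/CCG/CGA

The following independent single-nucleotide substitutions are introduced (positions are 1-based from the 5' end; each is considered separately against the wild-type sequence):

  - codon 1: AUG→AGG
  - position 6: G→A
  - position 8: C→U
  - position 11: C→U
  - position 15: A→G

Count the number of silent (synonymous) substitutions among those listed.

2

Codon 1: AUG (Met) → AGG (Arg) — missense.
Codon 2: GGG (Gly) → GGA (Gly) — synonymous.
Codon 3: CCC (Pro) → CUC (Leu) — missense.
Codon 4: CCG (Pro) → CUG (Leu) — missense.
Codon 5: CGA (Arg) → CGG (Arg) — synonymous.
Synonymous: 2 of 5.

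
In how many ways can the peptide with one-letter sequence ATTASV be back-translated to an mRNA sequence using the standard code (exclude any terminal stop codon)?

Ala: 4 codons.
Thr: 4 codons.
Thr: 4 codons.
Ala: 4 codons.
Ser: 6 codons.
Val: 4 codons.
4 × 4 × 4 × 4 × 6 × 4 = 6144.

6144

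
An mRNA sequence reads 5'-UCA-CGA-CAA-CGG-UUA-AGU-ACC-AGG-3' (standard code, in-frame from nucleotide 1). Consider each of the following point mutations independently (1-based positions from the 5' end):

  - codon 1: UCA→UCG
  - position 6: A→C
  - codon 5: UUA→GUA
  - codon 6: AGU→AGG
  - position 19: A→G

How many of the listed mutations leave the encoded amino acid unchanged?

Codon 1: UCA (Ser) → UCG (Ser) — synonymous.
Codon 2: CGA (Arg) → CGC (Arg) — synonymous.
Codon 5: UUA (Leu) → GUA (Val) — missense.
Codon 6: AGU (Ser) → AGG (Arg) — missense.
Codon 7: ACC (Thr) → GCC (Ala) — missense.
Synonymous: 2 of 5.

2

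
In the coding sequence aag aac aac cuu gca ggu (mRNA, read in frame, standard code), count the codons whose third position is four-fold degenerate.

3

Codon 1 AAG (Lys): third position 2-fold.
Codon 2 AAC (Asn): third position 2-fold.
Codon 3 AAC (Asn): third position 2-fold.
Codon 4 CUU (Leu): third position 4-fold.
Codon 5 GCA (Ala): third position 4-fold.
Codon 6 GGU (Gly): third position 4-fold.
Four-fold degenerate third positions: 3.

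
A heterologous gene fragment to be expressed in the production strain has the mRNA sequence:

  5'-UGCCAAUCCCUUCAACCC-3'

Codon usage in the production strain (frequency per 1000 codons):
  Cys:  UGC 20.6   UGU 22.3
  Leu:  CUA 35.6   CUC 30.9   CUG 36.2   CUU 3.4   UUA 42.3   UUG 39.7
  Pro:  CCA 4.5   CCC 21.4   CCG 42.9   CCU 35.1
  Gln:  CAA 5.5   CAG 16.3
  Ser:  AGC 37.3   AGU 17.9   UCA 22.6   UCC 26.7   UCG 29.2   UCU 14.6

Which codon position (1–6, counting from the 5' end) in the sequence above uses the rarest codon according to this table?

4

Codon 1 UGC (Cys): 20.6 per 1000.
Codon 2 CAA (Gln): 5.5 per 1000.
Codon 3 UCC (Ser): 26.7 per 1000.
Codon 4 CUU (Leu): 3.4 per 1000.
Codon 5 CAA (Gln): 5.5 per 1000.
Codon 6 CCC (Pro): 21.4 per 1000.
Lowest frequency is 3.4 at codon 4.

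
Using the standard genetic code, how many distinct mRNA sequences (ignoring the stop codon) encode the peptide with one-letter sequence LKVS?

288

Leu: 6 codons.
Lys: 2 codons.
Val: 4 codons.
Ser: 6 codons.
6 × 2 × 4 × 6 = 288.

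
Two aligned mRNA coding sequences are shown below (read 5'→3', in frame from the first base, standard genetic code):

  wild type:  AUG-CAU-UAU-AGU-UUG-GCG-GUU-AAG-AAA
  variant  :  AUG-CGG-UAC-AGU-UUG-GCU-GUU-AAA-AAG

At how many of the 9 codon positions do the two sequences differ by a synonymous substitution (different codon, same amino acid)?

4

Codon 1: AUG Met / AUG Met — identical.
Codon 2: CAU His / CGG Arg — nonsynonymous.
Codon 3: UAU Tyr / UAC Tyr — synonymous.
Codon 4: AGU Ser / AGU Ser — identical.
Codon 5: UUG Leu / UUG Leu — identical.
Codon 6: GCG Ala / GCU Ala — synonymous.
Codon 7: GUU Val / GUU Val — identical.
Codon 8: AAG Lys / AAA Lys — synonymous.
Codon 9: AAA Lys / AAG Lys — synonymous.
Synonymous differences: 4.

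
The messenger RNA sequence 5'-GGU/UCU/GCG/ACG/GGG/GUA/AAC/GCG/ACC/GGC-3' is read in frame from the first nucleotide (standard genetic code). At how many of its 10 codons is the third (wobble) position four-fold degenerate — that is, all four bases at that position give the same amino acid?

9

Codon 1 GGU (Gly): third position 4-fold.
Codon 2 UCU (Ser): third position 4-fold.
Codon 3 GCG (Ala): third position 4-fold.
Codon 4 ACG (Thr): third position 4-fold.
Codon 5 GGG (Gly): third position 4-fold.
Codon 6 GUA (Val): third position 4-fold.
Codon 7 AAC (Asn): third position 2-fold.
Codon 8 GCG (Ala): third position 4-fold.
Codon 9 ACC (Thr): third position 4-fold.
Codon 10 GGC (Gly): third position 4-fold.
Four-fold degenerate third positions: 9.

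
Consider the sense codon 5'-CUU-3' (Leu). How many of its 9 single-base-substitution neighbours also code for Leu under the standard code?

Position 1: none → 0 synonymous.
Position 2: none → 0 synonymous.
Position 3: CUC, CUA, CUG → 3 synonymous.
Total: 0 + 0 + 3 = 3.

3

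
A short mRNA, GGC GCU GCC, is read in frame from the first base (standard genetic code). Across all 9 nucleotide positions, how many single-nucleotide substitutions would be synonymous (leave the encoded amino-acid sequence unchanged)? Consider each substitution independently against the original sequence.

9

Codon 1 (GGC, Gly): 3 synonymous substitutions.
Codon 2 (GCU, Ala): 3 synonymous substitutions.
Codon 3 (GCC, Ala): 3 synonymous substitutions.
Total: 3 + 3 + 3 = 9.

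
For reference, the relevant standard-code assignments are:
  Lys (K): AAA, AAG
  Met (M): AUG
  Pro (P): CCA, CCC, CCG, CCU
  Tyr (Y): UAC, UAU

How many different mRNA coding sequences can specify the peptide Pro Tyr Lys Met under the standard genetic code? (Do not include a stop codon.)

Pro: 4 codons.
Tyr: 2 codons.
Lys: 2 codons.
Met: 1 codon.
4 × 2 × 2 × 1 = 16.

16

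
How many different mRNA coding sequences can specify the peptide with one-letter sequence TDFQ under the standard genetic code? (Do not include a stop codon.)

Thr: 4 codons.
Asp: 2 codons.
Phe: 2 codons.
Gln: 2 codons.
4 × 2 × 2 × 2 = 32.

32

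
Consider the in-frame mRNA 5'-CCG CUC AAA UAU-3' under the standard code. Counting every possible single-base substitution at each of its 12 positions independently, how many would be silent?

Codon 1 (CCG, Pro): 3 synonymous substitutions.
Codon 2 (CUC, Leu): 3 synonymous substitutions.
Codon 3 (AAA, Lys): 1 synonymous substitution.
Codon 4 (UAU, Tyr): 1 synonymous substitution.
Total: 3 + 3 + 1 + 1 = 8.

8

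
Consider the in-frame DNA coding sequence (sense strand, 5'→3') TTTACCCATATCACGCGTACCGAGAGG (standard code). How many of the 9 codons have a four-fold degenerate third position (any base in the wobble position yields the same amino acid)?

4

Codon 1 TTT (Phe): third position 2-fold.
Codon 2 ACC (Thr): third position 4-fold.
Codon 3 CAT (His): third position 2-fold.
Codon 4 ATC (Ile): third position 3-fold.
Codon 5 ACG (Thr): third position 4-fold.
Codon 6 CGT (Arg): third position 4-fold.
Codon 7 ACC (Thr): third position 4-fold.
Codon 8 GAG (Glu): third position 2-fold.
Codon 9 AGG (Arg): third position 2-fold.
Four-fold degenerate third positions: 4.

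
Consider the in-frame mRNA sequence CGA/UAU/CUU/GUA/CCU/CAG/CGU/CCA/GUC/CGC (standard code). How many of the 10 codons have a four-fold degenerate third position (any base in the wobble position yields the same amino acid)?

8

Codon 1 CGA (Arg): third position 4-fold.
Codon 2 UAU (Tyr): third position 2-fold.
Codon 3 CUU (Leu): third position 4-fold.
Codon 4 GUA (Val): third position 4-fold.
Codon 5 CCU (Pro): third position 4-fold.
Codon 6 CAG (Gln): third position 2-fold.
Codon 7 CGU (Arg): third position 4-fold.
Codon 8 CCA (Pro): third position 4-fold.
Codon 9 GUC (Val): third position 4-fold.
Codon 10 CGC (Arg): third position 4-fold.
Four-fold degenerate third positions: 8.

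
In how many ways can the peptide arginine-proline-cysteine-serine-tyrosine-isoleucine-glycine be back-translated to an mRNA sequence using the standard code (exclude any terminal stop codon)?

Arg: 6 codons.
Pro: 4 codons.
Cys: 2 codons.
Ser: 6 codons.
Tyr: 2 codons.
Ile: 3 codons.
Gly: 4 codons.
6 × 4 × 2 × 6 × 2 × 3 × 4 = 6912.

6912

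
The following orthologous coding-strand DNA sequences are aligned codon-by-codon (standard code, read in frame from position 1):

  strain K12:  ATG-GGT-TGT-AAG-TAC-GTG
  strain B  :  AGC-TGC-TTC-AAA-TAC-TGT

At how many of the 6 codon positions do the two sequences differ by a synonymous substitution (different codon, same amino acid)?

1

Codon 1: ATG Met / AGC Ser — nonsynonymous.
Codon 2: GGT Gly / TGC Cys — nonsynonymous.
Codon 3: TGT Cys / TTC Phe — nonsynonymous.
Codon 4: AAG Lys / AAA Lys — synonymous.
Codon 5: TAC Tyr / TAC Tyr — identical.
Codon 6: GTG Val / TGT Cys — nonsynonymous.
Synonymous differences: 1.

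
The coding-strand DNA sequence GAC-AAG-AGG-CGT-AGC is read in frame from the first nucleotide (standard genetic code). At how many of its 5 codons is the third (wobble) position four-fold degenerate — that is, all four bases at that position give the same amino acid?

Codon 1 GAC (Asp): third position 2-fold.
Codon 2 AAG (Lys): third position 2-fold.
Codon 3 AGG (Arg): third position 2-fold.
Codon 4 CGT (Arg): third position 4-fold.
Codon 5 AGC (Ser): third position 2-fold.
Four-fold degenerate third positions: 1.

1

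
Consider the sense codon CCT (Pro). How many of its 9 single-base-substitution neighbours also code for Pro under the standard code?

Position 1: none → 0 synonymous.
Position 2: none → 0 synonymous.
Position 3: CCC, CCA, CCG → 3 synonymous.
Total: 0 + 0 + 3 = 3.

3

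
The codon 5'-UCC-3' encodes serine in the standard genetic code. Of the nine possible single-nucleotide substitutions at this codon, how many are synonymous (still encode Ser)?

Position 1: none → 0 synonymous.
Position 2: none → 0 synonymous.
Position 3: UCU, UCA, UCG → 3 synonymous.
Total: 0 + 0 + 3 = 3.

3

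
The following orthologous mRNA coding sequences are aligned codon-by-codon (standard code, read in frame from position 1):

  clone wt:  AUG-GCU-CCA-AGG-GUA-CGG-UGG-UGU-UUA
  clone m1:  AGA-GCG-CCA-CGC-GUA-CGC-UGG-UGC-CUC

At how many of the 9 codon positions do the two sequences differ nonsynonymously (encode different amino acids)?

1

Codon 1: AUG Met / AGA Arg — nonsynonymous.
Codon 2: GCU Ala / GCG Ala — synonymous.
Codon 3: CCA Pro / CCA Pro — identical.
Codon 4: AGG Arg / CGC Arg — synonymous.
Codon 5: GUA Val / GUA Val — identical.
Codon 6: CGG Arg / CGC Arg — synonymous.
Codon 7: UGG Trp / UGG Trp — identical.
Codon 8: UGU Cys / UGC Cys — synonymous.
Codon 9: UUA Leu / CUC Leu — synonymous.
Nonsynonymous differences: 1.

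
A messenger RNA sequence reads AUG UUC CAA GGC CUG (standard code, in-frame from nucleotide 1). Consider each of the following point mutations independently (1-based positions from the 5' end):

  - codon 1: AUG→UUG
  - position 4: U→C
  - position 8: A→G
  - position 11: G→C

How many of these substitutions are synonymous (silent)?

0

Codon 1: AUG (Met) → UUG (Leu) — missense.
Codon 2: UUC (Phe) → CUC (Leu) — missense.
Codon 3: CAA (Gln) → CGA (Arg) — missense.
Codon 4: GGC (Gly) → GCC (Ala) — missense.
Synonymous: 0 of 4.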